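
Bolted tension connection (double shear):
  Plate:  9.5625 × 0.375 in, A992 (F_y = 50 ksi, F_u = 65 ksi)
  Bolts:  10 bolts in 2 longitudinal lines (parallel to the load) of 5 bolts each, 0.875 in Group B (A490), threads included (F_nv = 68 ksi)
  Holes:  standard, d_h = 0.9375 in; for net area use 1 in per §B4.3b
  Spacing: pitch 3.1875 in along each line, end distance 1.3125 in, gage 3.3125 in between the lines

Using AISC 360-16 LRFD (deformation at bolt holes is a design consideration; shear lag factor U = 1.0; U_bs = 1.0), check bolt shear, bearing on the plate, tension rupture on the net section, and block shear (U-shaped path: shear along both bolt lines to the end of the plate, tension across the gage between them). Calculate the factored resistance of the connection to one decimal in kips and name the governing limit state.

Bolt shear: A_b = π(0.875)²/4 = 0.60132 in². φR_n = 0.75 × 68 × 0.60132 × 10 × 2 = 613.3 kips.
Bearing (0.375 in plate, F_u = 65 ksi): end bolts L_c = 1.3125 − 0.9375/2 = 0.84375, R_n = min(1.2×0.84375×0.375×65, 2.4×0.875×0.375×65) = 24.68 kips/bolt; interior L_c = 3.1875 − 0.9375 = 2.25, R_n = 51.188 kips/bolt. φR_n = 0.75 × (2×24.68 + 8×51.188) = 344.1 kips.
Tension rupture (net): A_n = (9.5625 − 2×1)×0.375 = 2.8359 in² (U = 1.0, A_e = A_n). φR_n = 0.75 × 65 × 2.8359 = 138.3 kips.
Block shear: shear path 2×[1.3125+4×3.1875] = 2×14.0625 in, A_gv = 10.547, A_nv = 2×(14.0625 − 4.5×1)×0.375 = 7.1719 in²; tension across gage: (3.3125 − 1×1)×0.375 = 0.86719 in². R_n = min(0.6×65×7.1719, 0.6×50×10.547) + 1.0×65×0.86719 = min(279.7, 316.41) + 56.367 = 336.07 kips. φR_n = 0.75 × 336.07 = 252.1 kips.
Governing: min(613.3, 344.1, 138.3, 252.1) = 138.3 kips → net-section rupture.

138.3 kips (net-section rupture governs)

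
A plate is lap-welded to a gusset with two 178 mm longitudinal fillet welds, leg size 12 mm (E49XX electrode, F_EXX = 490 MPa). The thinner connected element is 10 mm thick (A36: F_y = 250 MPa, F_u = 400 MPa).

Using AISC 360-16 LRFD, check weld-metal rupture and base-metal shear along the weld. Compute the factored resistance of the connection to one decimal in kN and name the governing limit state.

Weld metal: throat = 0.707×12 = 8.484 mm, L = 2×178 = 356 mm. φR_n = 0.75 × 0.6 × 490 × 8.484 × 356 = 666.0 kN.
Base metal shear (10 mm plate): yield φR_n = 1.0×0.6×250×10×356 = 534.0 kN; rupture φR_n = 0.75×0.6×400×10×356 = 640.8 kN; take 534.0 kN (yield).
Governing: min(666.0, 534.0) = 534.0 kN → base-metal shear.

534.0 kN (base-metal shear governs)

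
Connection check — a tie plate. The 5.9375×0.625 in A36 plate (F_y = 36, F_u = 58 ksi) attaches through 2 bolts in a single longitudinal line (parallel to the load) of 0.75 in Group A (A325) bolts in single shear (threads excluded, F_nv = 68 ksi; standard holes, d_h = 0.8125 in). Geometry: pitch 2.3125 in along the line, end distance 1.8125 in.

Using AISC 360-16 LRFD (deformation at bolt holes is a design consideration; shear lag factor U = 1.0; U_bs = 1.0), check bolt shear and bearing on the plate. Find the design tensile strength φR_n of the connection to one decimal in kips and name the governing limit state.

Bolt shear: A_b = π(0.75)²/4 = 0.44179 in². φR_n = 0.75 × 68 × 0.44179 × 2 × 1 = 45.1 kips.
Bearing (0.625 in plate, F_u = 58 ksi): end bolts L_c = 1.8125 − 0.8125/2 = 1.40625, R_n = min(1.2×1.40625×0.625×58, 2.4×0.75×0.625×58) = 61.172 kips/bolt; interior L_c = 2.3125 − 0.8125 = 1.5, R_n = 65.25 kips/bolt. φR_n = 0.75 × (1×61.172 + 1×65.25) = 94.8 kips.
Governing: min(45.1, 94.8) = 45.1 kips → bolt shear.

45.1 kips (bolt shear governs)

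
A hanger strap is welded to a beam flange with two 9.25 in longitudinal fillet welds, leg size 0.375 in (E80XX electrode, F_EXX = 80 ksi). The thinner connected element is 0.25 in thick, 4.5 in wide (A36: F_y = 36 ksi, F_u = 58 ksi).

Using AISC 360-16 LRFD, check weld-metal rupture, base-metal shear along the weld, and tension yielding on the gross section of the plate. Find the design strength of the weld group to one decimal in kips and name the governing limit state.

Weld metal: throat = 0.707×0.375 = 0.26513 in, L = 2×9.25 = 18.5 in. φR_n = 0.75 × 0.6 × 80 × 0.26513 × 18.5 = 176.6 kips.
Base metal shear (0.25 in plate): yield φR_n = 1.0×0.6×36×0.25×18.5 = 99.9 kips; rupture φR_n = 0.75×0.6×58×0.25×18.5 = 120.7 kips; take 99.9 kips (yield).
Tension yield (gross): A_g = 4.5×0.25 = 1.125 in². φR_n = 0.90 × 36 × 1.125 = 36.5 kips.
Governing: min(176.6, 99.9, 36.5) = 36.5 kips → gross-section yield.

36.5 kips (gross-section yield governs)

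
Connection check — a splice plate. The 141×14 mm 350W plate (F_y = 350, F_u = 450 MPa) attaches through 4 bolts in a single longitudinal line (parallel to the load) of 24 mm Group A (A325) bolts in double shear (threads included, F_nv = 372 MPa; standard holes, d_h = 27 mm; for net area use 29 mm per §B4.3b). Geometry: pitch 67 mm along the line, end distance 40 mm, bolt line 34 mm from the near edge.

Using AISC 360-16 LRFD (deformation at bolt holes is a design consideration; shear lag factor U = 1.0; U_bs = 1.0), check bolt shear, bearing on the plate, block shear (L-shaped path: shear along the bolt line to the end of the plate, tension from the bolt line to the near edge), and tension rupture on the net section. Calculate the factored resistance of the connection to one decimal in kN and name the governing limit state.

487.6 kN (block shear governs)

Bolt shear: A_b = π(24)²/4 = 452.39 mm². φR_n = 0.75 × 372 × 452.39 × 4 × 2 = 1009.7 kN.
Bearing (14 mm plate, F_u = 450 MPa): end bolts L_c = 40 − 27/2 = 26.5, R_n = min(1.2×26.5×14×450, 2.4×24×14×450) = 200.34 kN/bolt; interior L_c = 67 − 27 = 40, R_n = 302.4 kN/bolt. φR_n = 0.75 × (1×200.34 + 3×302.4) = 830.7 kN.
Block shear: shear path 1×[40+3×67] = 1×241 mm, A_gv = 3374, A_nv = 1×(241 − 3.5×29)×14 = 1953 mm²; tension to near edge: (34 − 0.5×29)×14 = 273 mm². R_n = min(0.6×450×1953, 0.6×350×3374) + 1.0×450×273 = min(527.31, 708.54) + 122.85 = 650.16 kN. φR_n = 0.75 × 650.16 = 487.6 kN.
Tension rupture (net): A_n = (141 − 1×29)×14 = 1568 mm² (U = 1.0, A_e = A_n). φR_n = 0.75 × 450 × 1568 = 529.2 kN.
Governing: min(1009.7, 830.7, 487.6, 529.2) = 487.6 kN → block shear.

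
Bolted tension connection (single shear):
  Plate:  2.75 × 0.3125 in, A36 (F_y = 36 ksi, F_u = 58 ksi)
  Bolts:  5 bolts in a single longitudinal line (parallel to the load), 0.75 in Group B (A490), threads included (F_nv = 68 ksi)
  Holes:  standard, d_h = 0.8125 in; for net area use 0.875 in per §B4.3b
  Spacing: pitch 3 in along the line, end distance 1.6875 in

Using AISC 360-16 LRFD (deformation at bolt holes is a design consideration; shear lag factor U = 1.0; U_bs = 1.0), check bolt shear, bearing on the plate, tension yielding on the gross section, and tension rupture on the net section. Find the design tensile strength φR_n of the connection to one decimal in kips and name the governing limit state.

25.5 kips (net-section rupture governs)

Bolt shear: A_b = π(0.75)²/4 = 0.44179 in². φR_n = 0.75 × 68 × 0.44179 × 5 × 1 = 112.7 kips.
Bearing (0.3125 in plate, F_u = 58 ksi): end bolts L_c = 1.6875 − 0.8125/2 = 1.28125, R_n = min(1.2×1.28125×0.3125×58, 2.4×0.75×0.3125×58) = 27.867 kips/bolt; interior L_c = 3 − 0.8125 = 2.1875, R_n = 32.625 kips/bolt. φR_n = 0.75 × (1×27.867 + 4×32.625) = 118.8 kips.
Tension yield (gross): A_g = 2.75×0.3125 = 0.85938 in². φR_n = 0.90 × 36 × 0.85938 = 27.8 kips.
Tension rupture (net): A_n = (2.75 − 1×0.875)×0.3125 = 0.58594 in² (U = 1.0, A_e = A_n). φR_n = 0.75 × 58 × 0.58594 = 25.5 kips.
Governing: min(112.7, 118.8, 27.8, 25.5) = 25.5 kips → net-section rupture.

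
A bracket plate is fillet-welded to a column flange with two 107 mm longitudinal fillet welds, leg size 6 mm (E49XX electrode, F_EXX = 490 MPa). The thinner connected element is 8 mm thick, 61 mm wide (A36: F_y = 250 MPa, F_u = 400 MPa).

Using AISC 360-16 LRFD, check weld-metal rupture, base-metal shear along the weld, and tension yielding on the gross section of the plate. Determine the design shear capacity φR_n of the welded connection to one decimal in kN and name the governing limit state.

Weld metal: throat = 0.707×6 = 4.242 mm, L = 2×107 = 214 mm. φR_n = 0.75 × 0.6 × 490 × 4.242 × 214 = 200.2 kN.
Base metal shear (8 mm plate): yield φR_n = 1.0×0.6×250×8×214 = 256.8 kN; rupture φR_n = 0.75×0.6×400×8×214 = 308.2 kN; take 256.8 kN (yield).
Tension yield (gross): A_g = 61×8 = 488 mm². φR_n = 0.90 × 250 × 488 = 109.8 kN.
Governing: min(200.2, 256.8, 109.8) = 109.8 kN → gross-section yield.

109.8 kN (gross-section yield governs)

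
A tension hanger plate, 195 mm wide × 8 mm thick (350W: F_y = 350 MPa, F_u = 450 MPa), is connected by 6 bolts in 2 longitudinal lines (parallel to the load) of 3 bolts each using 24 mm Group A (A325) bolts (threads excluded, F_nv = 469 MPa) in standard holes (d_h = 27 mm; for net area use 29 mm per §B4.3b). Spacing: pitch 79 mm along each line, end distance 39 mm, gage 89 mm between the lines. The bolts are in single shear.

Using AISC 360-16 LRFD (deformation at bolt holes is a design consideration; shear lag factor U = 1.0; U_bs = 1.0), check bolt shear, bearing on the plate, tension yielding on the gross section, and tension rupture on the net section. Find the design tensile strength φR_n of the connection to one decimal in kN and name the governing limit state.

Bolt shear: A_b = π(24)²/4 = 452.39 mm². φR_n = 0.75 × 469 × 452.39 × 6 × 1 = 954.8 kN.
Bearing (8 mm plate, F_u = 450 MPa): end bolts L_c = 39 − 27/2 = 25.5, R_n = min(1.2×25.5×8×450, 2.4×24×8×450) = 110.16 kN/bolt; interior L_c = 79 − 27 = 52, R_n = 207.36 kN/bolt. φR_n = 0.75 × (2×110.16 + 4×207.36) = 787.3 kN.
Tension yield (gross): A_g = 195×8 = 1560 mm². φR_n = 0.90 × 350 × 1560 = 491.4 kN.
Tension rupture (net): A_n = (195 − 2×29)×8 = 1096 mm² (U = 1.0, A_e = A_n). φR_n = 0.75 × 450 × 1096 = 369.9 kN.
Governing: min(954.8, 787.3, 491.4, 369.9) = 369.9 kN → net-section rupture.

369.9 kN (net-section rupture governs)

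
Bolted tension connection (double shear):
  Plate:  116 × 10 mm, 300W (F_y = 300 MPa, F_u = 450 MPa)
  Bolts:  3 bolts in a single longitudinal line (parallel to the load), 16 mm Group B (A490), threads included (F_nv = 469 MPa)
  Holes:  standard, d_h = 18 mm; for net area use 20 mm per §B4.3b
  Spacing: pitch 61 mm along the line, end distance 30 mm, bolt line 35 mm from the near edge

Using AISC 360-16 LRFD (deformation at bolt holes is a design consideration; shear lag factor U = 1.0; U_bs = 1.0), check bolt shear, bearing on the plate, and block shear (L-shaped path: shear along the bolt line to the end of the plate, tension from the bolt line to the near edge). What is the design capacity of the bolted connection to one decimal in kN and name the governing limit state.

289.6 kN (block shear governs)

Bolt shear: A_b = π(16)²/4 = 201.06 mm². φR_n = 0.75 × 469 × 201.06 × 3 × 2 = 424.3 kN.
Bearing (10 mm plate, F_u = 450 MPa): end bolts L_c = 30 − 18/2 = 21, R_n = min(1.2×21×10×450, 2.4×16×10×450) = 113.4 kN/bolt; interior L_c = 61 − 18 = 43, R_n = 172.8 kN/bolt. φR_n = 0.75 × (1×113.4 + 2×172.8) = 344.3 kN.
Block shear: shear path 1×[30+2×61] = 1×152 mm, A_gv = 1520, A_nv = 1×(152 − 2.5×20)×10 = 1020 mm²; tension to near edge: (35 − 0.5×20)×10 = 250 mm². R_n = min(0.6×450×1020, 0.6×300×1520) + 1.0×450×250 = min(275.4, 273.6) + 112.5 = 386.1 kN. φR_n = 0.75 × 386.1 = 289.6 kN.
Governing: min(424.3, 344.3, 289.6) = 289.6 kN → block shear.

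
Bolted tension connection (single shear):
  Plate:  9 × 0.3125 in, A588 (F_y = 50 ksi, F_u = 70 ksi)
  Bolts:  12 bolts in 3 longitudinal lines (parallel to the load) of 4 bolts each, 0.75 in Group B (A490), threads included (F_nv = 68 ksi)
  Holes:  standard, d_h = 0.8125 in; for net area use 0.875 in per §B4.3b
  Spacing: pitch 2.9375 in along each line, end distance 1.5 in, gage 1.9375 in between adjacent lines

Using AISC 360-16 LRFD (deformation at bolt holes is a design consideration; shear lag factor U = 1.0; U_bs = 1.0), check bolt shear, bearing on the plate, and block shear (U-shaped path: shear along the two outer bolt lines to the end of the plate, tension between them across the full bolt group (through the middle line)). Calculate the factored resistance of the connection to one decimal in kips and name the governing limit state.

177.6 kips (block shear governs)

Bolt shear: A_b = π(0.75)²/4 = 0.44179 in². φR_n = 0.75 × 68 × 0.44179 × 12 × 1 = 270.4 kips.
Bearing (0.3125 in plate, F_u = 70 ksi): end bolts L_c = 1.5 − 0.8125/2 = 1.09375, R_n = min(1.2×1.09375×0.3125×70, 2.4×0.75×0.3125×70) = 28.711 kips/bolt; interior L_c = 2.9375 − 0.8125 = 2.125, R_n = 39.375 kips/bolt. φR_n = 0.75 × (3×28.711 + 9×39.375) = 330.4 kips.
Block shear: shear path 2×[1.5+3×2.9375] = 2×10.3125 in, A_gv = 6.4453, A_nv = 2×(10.3125 − 3.5×0.875)×0.3125 = 4.5313 in²; tension across gage: (3.875 − 2×0.875)×0.3125 = 0.66406 in². R_n = min(0.6×70×4.5313, 0.6×50×6.4453) + 1.0×70×0.66406 = min(190.31, 193.36) + 46.484 = 236.79 kips. φR_n = 0.75 × 236.79 = 177.6 kips.
Governing: min(270.4, 330.4, 177.6) = 177.6 kips → block shear.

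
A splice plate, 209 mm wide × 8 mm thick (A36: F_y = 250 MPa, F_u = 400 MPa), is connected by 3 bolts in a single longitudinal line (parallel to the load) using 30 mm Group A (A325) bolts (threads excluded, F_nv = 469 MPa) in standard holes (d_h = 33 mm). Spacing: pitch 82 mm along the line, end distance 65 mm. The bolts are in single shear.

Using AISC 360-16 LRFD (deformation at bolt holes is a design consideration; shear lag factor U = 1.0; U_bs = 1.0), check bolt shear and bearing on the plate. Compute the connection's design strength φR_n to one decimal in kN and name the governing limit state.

Bolt shear: A_b = π(30)²/4 = 706.86 mm². φR_n = 0.75 × 469 × 706.86 × 3 × 1 = 745.9 kN.
Bearing (8 mm plate, F_u = 400 MPa): end bolts L_c = 65 − 33/2 = 48.5, R_n = min(1.2×48.5×8×400, 2.4×30×8×400) = 186.24 kN/bolt; interior L_c = 82 − 33 = 49, R_n = 188.16 kN/bolt. φR_n = 0.75 × (1×186.24 + 2×188.16) = 421.9 kN.
Governing: min(745.9, 421.9) = 421.9 kN → bearing.

421.9 kN (bearing governs)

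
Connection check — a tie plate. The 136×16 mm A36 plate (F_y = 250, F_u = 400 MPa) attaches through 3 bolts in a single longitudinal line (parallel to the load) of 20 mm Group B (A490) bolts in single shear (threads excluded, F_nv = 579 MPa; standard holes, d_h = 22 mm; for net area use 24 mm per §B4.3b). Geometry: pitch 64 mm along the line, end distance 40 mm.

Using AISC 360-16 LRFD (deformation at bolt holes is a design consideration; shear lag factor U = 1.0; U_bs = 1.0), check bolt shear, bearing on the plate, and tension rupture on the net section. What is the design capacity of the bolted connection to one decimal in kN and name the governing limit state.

409.3 kN (bolt shear governs)

Bolt shear: A_b = π(20)²/4 = 314.16 mm². φR_n = 0.75 × 579 × 314.16 × 3 × 1 = 409.3 kN.
Bearing (16 mm plate, F_u = 400 MPa): end bolts L_c = 40 − 22/2 = 29, R_n = min(1.2×29×16×400, 2.4×20×16×400) = 222.72 kN/bolt; interior L_c = 64 − 22 = 42, R_n = 307.2 kN/bolt. φR_n = 0.75 × (1×222.72 + 2×307.2) = 627.8 kN.
Tension rupture (net): A_n = (136 − 1×24)×16 = 1792 mm² (U = 1.0, A_e = A_n). φR_n = 0.75 × 400 × 1792 = 537.6 kN.
Governing: min(409.3, 627.8, 537.6) = 409.3 kN → bolt shear.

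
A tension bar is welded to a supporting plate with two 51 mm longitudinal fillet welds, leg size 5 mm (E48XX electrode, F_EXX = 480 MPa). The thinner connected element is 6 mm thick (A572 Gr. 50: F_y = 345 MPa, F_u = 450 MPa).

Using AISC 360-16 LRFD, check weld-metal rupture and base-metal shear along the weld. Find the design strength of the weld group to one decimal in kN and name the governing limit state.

Weld metal: throat = 0.707×5 = 3.535 mm, L = 2×51 = 102 mm. φR_n = 0.75 × 0.6 × 480 × 3.535 × 102 = 77.9 kN.
Base metal shear (6 mm plate): yield φR_n = 1.0×0.6×345×6×102 = 126.7 kN; rupture φR_n = 0.75×0.6×450×6×102 = 123.9 kN; take 123.9 kN (rupture).
Governing: min(77.9, 123.9) = 77.9 kN → weld metal.

77.9 kN (weld metal governs)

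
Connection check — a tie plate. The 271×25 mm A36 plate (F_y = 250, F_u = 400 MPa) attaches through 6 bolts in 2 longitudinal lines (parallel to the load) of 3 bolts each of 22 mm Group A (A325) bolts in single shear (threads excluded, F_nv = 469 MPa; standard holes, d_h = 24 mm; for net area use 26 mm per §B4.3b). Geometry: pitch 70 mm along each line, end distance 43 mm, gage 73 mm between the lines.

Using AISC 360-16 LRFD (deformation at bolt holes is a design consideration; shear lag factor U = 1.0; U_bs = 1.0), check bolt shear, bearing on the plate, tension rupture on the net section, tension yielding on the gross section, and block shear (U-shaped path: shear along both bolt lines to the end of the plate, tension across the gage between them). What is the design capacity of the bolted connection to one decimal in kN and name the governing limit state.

802.3 kN (bolt shear governs)

Bolt shear: A_b = π(22)²/4 = 380.13 mm². φR_n = 0.75 × 469 × 380.13 × 6 × 1 = 802.3 kN.
Bearing (25 mm plate, F_u = 400 MPa): end bolts L_c = 43 − 24/2 = 31, R_n = min(1.2×31×25×400, 2.4×22×25×400) = 372 kN/bolt; interior L_c = 70 − 24 = 46, R_n = 528 kN/bolt. φR_n = 0.75 × (2×372 + 4×528) = 2142.0 kN.
Tension rupture (net): A_n = (271 − 2×26)×25 = 5475 mm² (U = 1.0, A_e = A_n). φR_n = 0.75 × 400 × 5475 = 1642.5 kN.
Tension yield (gross): A_g = 271×25 = 6775 mm². φR_n = 0.90 × 250 × 6775 = 1524.4 kN.
Block shear: shear path 2×[43+2×70] = 2×183 mm, A_gv = 9150, A_nv = 2×(183 − 2.5×26)×25 = 5900 mm²; tension across gage: (73 − 1×26)×25 = 1175 mm². R_n = min(0.6×400×5900, 0.6×250×9150) + 1.0×400×1175 = min(1416, 1372.5) + 470 = 1842.5 kN. φR_n = 0.75 × 1842.5 = 1381.9 kN.
Governing: min(802.3, 2142.0, 1642.5, 1524.4, 1381.9) = 802.3 kN → bolt shear.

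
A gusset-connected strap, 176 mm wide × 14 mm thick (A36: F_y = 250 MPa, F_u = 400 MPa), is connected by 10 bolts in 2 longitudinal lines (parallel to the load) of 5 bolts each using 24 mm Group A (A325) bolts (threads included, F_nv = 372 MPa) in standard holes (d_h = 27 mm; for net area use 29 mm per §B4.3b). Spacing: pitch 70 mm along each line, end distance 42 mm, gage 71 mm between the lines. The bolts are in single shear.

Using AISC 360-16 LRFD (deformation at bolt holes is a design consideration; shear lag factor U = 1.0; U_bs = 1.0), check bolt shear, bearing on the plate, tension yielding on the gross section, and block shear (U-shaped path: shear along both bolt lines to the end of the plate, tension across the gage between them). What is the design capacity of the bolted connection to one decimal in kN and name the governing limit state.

Bolt shear: A_b = π(24)²/4 = 452.39 mm². φR_n = 0.75 × 372 × 452.39 × 10 × 1 = 1262.2 kN.
Bearing (14 mm plate, F_u = 400 MPa): end bolts L_c = 42 − 27/2 = 28.5, R_n = min(1.2×28.5×14×400, 2.4×24×14×400) = 191.52 kN/bolt; interior L_c = 70 − 27 = 43, R_n = 288.96 kN/bolt. φR_n = 0.75 × (2×191.52 + 8×288.96) = 2021.0 kN.
Tension yield (gross): A_g = 176×14 = 2464 mm². φR_n = 0.90 × 250 × 2464 = 554.4 kN.
Block shear: shear path 2×[42+4×70] = 2×322 mm, A_gv = 9016, A_nv = 2×(322 − 4.5×29)×14 = 5362 mm²; tension across gage: (71 − 1×29)×14 = 588 mm². R_n = min(0.6×400×5362, 0.6×250×9016) + 1.0×400×588 = min(1286.9, 1352.4) + 235.2 = 1522.1 kN. φR_n = 0.75 × 1522.1 = 1141.6 kN.
Governing: min(1262.2, 2021.0, 554.4, 1141.6) = 554.4 kN → gross-section yield.

554.4 kN (gross-section yield governs)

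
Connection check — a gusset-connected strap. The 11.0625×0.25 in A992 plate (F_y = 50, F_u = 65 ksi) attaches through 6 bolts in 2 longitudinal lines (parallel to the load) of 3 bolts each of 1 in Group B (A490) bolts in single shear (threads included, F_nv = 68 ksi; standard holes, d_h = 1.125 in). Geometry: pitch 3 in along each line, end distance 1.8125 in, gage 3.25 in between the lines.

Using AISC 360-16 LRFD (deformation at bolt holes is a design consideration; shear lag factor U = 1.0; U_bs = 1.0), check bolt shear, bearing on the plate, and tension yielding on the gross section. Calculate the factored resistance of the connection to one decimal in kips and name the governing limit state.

124.5 kips (gross-section yield governs)

Bolt shear: A_b = π(1)²/4 = 0.7854 in². φR_n = 0.75 × 68 × 0.7854 × 6 × 1 = 240.3 kips.
Bearing (0.25 in plate, F_u = 65 ksi): end bolts L_c = 1.8125 − 1.125/2 = 1.25, R_n = min(1.2×1.25×0.25×65, 2.4×1×0.25×65) = 24.375 kips/bolt; interior L_c = 3 − 1.125 = 1.875, R_n = 36.563 kips/bolt. φR_n = 0.75 × (2×24.375 + 4×36.563) = 146.3 kips.
Tension yield (gross): A_g = 11.0625×0.25 = 2.7656 in². φR_n = 0.90 × 50 × 2.7656 = 124.5 kips.
Governing: min(240.3, 146.3, 124.5) = 124.5 kips → gross-section yield.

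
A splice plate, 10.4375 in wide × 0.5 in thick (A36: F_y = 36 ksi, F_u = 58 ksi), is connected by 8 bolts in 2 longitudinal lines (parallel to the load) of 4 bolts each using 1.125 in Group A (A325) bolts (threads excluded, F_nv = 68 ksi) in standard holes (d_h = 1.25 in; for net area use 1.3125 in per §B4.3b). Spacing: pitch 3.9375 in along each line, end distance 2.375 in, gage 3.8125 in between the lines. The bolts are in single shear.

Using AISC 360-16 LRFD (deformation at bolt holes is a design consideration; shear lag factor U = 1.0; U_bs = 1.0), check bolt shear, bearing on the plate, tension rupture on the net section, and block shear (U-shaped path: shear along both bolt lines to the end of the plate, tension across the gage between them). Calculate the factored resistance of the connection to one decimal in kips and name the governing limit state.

Bolt shear: A_b = π(1.125)²/4 = 0.99402 in². φR_n = 0.75 × 68 × 0.99402 × 8 × 1 = 405.6 kips.
Bearing (0.5 in plate, F_u = 58 ksi): end bolts L_c = 2.375 − 1.25/2 = 1.75, R_n = min(1.2×1.75×0.5×58, 2.4×1.125×0.5×58) = 60.9 kips/bolt; interior L_c = 3.9375 − 1.25 = 2.6875, R_n = 78.3 kips/bolt. φR_n = 0.75 × (2×60.9 + 6×78.3) = 443.7 kips.
Tension rupture (net): A_n = (10.4375 − 2×1.3125)×0.5 = 3.9063 in² (U = 1.0, A_e = A_n). φR_n = 0.75 × 58 × 3.9063 = 169.9 kips.
Block shear: shear path 2×[2.375+3×3.9375] = 2×14.1875 in, A_gv = 14.188, A_nv = 2×(14.1875 − 3.5×1.3125)×0.5 = 9.5938 in²; tension across gage: (3.8125 − 1×1.3125)×0.5 = 1.25 in². R_n = min(0.6×58×9.5938, 0.6×36×14.188) + 1.0×58×1.25 = min(333.86, 306.46) + 72.5 = 378.96 kips. φR_n = 0.75 × 378.96 = 284.2 kips.
Governing: min(405.6, 443.7, 169.9, 284.2) = 169.9 kips → net-section rupture.

169.9 kips (net-section rupture governs)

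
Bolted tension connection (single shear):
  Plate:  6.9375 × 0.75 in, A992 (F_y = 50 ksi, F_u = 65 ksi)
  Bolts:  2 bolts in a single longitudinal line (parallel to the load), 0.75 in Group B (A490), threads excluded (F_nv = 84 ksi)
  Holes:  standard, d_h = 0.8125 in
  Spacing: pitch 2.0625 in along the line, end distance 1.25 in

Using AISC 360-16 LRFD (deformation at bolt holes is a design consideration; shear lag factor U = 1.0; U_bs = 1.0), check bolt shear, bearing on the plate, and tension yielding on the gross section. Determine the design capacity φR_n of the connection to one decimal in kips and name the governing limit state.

Bolt shear: A_b = π(0.75)²/4 = 0.44179 in². φR_n = 0.75 × 84 × 0.44179 × 2 × 1 = 55.7 kips.
Bearing (0.75 in plate, F_u = 65 ksi): end bolts L_c = 1.25 − 0.8125/2 = 0.84375, R_n = min(1.2×0.84375×0.75×65, 2.4×0.75×0.75×65) = 49.359 kips/bolt; interior L_c = 2.0625 − 0.8125 = 1.25, R_n = 73.125 kips/bolt. φR_n = 0.75 × (1×49.359 + 1×73.125) = 91.9 kips.
Tension yield (gross): A_g = 6.9375×0.75 = 5.2031 in². φR_n = 0.90 × 50 × 5.2031 = 234.1 kips.
Governing: min(55.7, 91.9, 234.1) = 55.7 kips → bolt shear.

55.7 kips (bolt shear governs)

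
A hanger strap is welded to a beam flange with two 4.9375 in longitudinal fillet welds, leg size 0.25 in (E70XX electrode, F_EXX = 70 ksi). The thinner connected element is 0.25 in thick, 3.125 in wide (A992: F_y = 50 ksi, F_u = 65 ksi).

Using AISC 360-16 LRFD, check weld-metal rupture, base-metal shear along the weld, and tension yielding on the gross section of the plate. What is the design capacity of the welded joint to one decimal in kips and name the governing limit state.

35.2 kips (gross-section yield governs)

Weld metal: throat = 0.707×0.25 = 0.17675 in, L = 2×4.9375 = 9.875 in. φR_n = 0.75 × 0.6 × 70 × 0.17675 × 9.875 = 55.0 kips.
Base metal shear (0.25 in plate): yield φR_n = 1.0×0.6×50×0.25×9.875 = 74.1 kips; rupture φR_n = 0.75×0.6×65×0.25×9.875 = 72.2 kips; take 72.2 kips (rupture).
Tension yield (gross): A_g = 3.125×0.25 = 0.78125 in². φR_n = 0.90 × 50 × 0.78125 = 35.2 kips.
Governing: min(55.0, 72.2, 35.2) = 35.2 kips → gross-section yield.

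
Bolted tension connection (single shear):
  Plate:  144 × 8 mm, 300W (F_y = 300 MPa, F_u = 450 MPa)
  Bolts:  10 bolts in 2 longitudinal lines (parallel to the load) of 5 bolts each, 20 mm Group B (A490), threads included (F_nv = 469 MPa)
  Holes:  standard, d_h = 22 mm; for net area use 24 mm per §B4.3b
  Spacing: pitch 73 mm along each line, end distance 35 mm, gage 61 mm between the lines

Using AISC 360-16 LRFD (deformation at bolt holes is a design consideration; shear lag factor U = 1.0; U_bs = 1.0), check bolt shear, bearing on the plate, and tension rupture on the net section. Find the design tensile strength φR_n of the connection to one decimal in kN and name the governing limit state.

259.2 kN (net-section rupture governs)

Bolt shear: A_b = π(20)²/4 = 314.16 mm². φR_n = 0.75 × 469 × 314.16 × 10 × 1 = 1105.1 kN.
Bearing (8 mm plate, F_u = 450 MPa): end bolts L_c = 35 − 22/2 = 24, R_n = min(1.2×24×8×450, 2.4×20×8×450) = 103.68 kN/bolt; interior L_c = 73 − 22 = 51, R_n = 172.8 kN/bolt. φR_n = 0.75 × (2×103.68 + 8×172.8) = 1192.3 kN.
Tension rupture (net): A_n = (144 − 2×24)×8 = 768 mm² (U = 1.0, A_e = A_n). φR_n = 0.75 × 450 × 768 = 259.2 kN.
Governing: min(1105.1, 1192.3, 259.2) = 259.2 kN → net-section rupture.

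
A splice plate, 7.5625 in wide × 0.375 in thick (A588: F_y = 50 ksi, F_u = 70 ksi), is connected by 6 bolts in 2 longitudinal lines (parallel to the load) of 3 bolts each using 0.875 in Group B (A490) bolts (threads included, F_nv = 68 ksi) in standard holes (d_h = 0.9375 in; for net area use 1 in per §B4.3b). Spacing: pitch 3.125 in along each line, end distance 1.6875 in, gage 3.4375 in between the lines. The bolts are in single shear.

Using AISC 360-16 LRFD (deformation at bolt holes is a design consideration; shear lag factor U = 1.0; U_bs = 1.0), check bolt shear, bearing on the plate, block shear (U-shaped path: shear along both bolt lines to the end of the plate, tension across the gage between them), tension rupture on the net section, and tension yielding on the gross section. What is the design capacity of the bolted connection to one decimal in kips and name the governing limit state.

Bolt shear: A_b = π(0.875)²/4 = 0.60132 in². φR_n = 0.75 × 68 × 0.60132 × 6 × 1 = 184.0 kips.
Bearing (0.375 in plate, F_u = 70 ksi): end bolts L_c = 1.6875 − 0.9375/2 = 1.21875, R_n = min(1.2×1.21875×0.375×70, 2.4×0.875×0.375×70) = 38.391 kips/bolt; interior L_c = 3.125 − 0.9375 = 2.1875, R_n = 55.125 kips/bolt. φR_n = 0.75 × (2×38.391 + 4×55.125) = 223.0 kips.
Block shear: shear path 2×[1.6875+2×3.125] = 2×7.9375 in, A_gv = 5.9531, A_nv = 2×(7.9375 − 2.5×1)×0.375 = 4.0781 in²; tension across gage: (3.4375 − 1×1)×0.375 = 0.91406 in². R_n = min(0.6×70×4.0781, 0.6×50×5.9531) + 1.0×70×0.91406 = min(171.28, 178.59) + 63.984 = 235.26 kips. φR_n = 0.75 × 235.26 = 176.4 kips.
Tension rupture (net): A_n = (7.5625 − 2×1)×0.375 = 2.0859 in² (U = 1.0, A_e = A_n). φR_n = 0.75 × 70 × 2.0859 = 109.5 kips.
Tension yield (gross): A_g = 7.5625×0.375 = 2.8359 in². φR_n = 0.90 × 50 × 2.8359 = 127.6 kips.
Governing: min(184.0, 223.0, 176.4, 109.5, 127.6) = 109.5 kips → net-section rupture.

109.5 kips (net-section rupture governs)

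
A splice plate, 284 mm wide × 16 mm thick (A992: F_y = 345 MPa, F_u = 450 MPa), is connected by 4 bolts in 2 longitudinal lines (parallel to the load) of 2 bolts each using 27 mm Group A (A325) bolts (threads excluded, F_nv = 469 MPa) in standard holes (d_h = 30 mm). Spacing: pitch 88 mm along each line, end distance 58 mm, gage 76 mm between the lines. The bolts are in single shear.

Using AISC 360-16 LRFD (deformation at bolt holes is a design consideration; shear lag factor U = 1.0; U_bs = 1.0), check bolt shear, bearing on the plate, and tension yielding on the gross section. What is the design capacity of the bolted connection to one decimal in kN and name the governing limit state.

805.6 kN (bolt shear governs)

Bolt shear: A_b = π(27)²/4 = 572.56 mm². φR_n = 0.75 × 469 × 572.56 × 4 × 1 = 805.6 kN.
Bearing (16 mm plate, F_u = 450 MPa): end bolts L_c = 58 − 30/2 = 43, R_n = min(1.2×43×16×450, 2.4×27×16×450) = 371.52 kN/bolt; interior L_c = 88 − 30 = 58, R_n = 466.56 kN/bolt. φR_n = 0.75 × (2×371.52 + 2×466.56) = 1257.1 kN.
Tension yield (gross): A_g = 284×16 = 4544 mm². φR_n = 0.90 × 345 × 4544 = 1410.9 kN.
Governing: min(805.6, 1257.1, 1410.9) = 805.6 kN → bolt shear.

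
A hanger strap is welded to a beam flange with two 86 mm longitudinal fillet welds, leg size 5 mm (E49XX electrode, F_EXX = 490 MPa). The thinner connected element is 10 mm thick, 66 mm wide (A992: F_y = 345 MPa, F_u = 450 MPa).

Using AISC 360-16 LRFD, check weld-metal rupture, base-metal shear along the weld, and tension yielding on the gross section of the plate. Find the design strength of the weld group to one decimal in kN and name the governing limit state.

134.1 kN (weld metal governs)

Weld metal: throat = 0.707×5 = 3.535 mm, L = 2×86 = 172 mm. φR_n = 0.75 × 0.6 × 490 × 3.535 × 172 = 134.1 kN.
Base metal shear (10 mm plate): yield φR_n = 1.0×0.6×345×10×172 = 356.0 kN; rupture φR_n = 0.75×0.6×450×10×172 = 348.3 kN; take 348.3 kN (rupture).
Tension yield (gross): A_g = 66×10 = 660 mm². φR_n = 0.90 × 345 × 660 = 204.9 kN.
Governing: min(134.1, 348.3, 204.9) = 134.1 kN → weld metal.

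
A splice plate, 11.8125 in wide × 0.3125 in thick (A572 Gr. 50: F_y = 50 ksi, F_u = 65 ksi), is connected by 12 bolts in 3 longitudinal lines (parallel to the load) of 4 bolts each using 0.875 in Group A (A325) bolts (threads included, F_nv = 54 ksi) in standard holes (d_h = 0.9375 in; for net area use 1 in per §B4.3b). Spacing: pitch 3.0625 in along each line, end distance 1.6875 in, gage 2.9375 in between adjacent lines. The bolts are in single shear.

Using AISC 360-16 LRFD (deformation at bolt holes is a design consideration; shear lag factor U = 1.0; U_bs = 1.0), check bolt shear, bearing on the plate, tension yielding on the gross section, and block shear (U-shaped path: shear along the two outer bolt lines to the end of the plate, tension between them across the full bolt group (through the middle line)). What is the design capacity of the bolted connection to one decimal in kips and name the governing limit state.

Bolt shear: A_b = π(0.875)²/4 = 0.60132 in². φR_n = 0.75 × 54 × 0.60132 × 12 × 1 = 292.2 kips.
Bearing (0.3125 in plate, F_u = 65 ksi): end bolts L_c = 1.6875 − 0.9375/2 = 1.21875, R_n = min(1.2×1.21875×0.3125×65, 2.4×0.875×0.3125×65) = 29.707 kips/bolt; interior L_c = 3.0625 − 0.9375 = 2.125, R_n = 42.656 kips/bolt. φR_n = 0.75 × (3×29.707 + 9×42.656) = 354.8 kips.
Tension yield (gross): A_g = 11.8125×0.3125 = 3.6914 in². φR_n = 0.90 × 50 × 3.6914 = 166.1 kips.
Block shear: shear path 2×[1.6875+3×3.0625] = 2×10.875 in, A_gv = 6.7969, A_nv = 2×(10.875 − 3.5×1)×0.3125 = 4.6094 in²; tension across gage: (5.875 − 2×1)×0.3125 = 1.2109 in². R_n = min(0.6×65×4.6094, 0.6×50×6.7969) + 1.0×65×1.2109 = min(179.77, 203.91) + 78.709 = 258.48 kips. φR_n = 0.75 × 258.48 = 193.9 kips.
Governing: min(292.2, 354.8, 166.1, 193.9) = 166.1 kips → gross-section yield.

166.1 kips (gross-section yield governs)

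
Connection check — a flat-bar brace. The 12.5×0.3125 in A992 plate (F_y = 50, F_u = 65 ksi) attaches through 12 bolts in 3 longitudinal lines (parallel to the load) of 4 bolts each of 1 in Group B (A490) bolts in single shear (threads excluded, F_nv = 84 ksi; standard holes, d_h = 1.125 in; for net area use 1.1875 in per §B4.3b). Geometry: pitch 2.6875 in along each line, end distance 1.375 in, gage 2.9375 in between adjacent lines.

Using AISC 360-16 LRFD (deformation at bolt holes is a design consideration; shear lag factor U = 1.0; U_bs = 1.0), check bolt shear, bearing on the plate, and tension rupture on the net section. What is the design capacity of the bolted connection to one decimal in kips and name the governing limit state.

136.2 kips (net-section rupture governs)

Bolt shear: A_b = π(1)²/4 = 0.7854 in². φR_n = 0.75 × 84 × 0.7854 × 12 × 1 = 593.8 kips.
Bearing (0.3125 in plate, F_u = 65 ksi): end bolts L_c = 1.375 − 1.125/2 = 0.8125, R_n = min(1.2×0.8125×0.3125×65, 2.4×1×0.3125×65) = 19.805 kips/bolt; interior L_c = 2.6875 − 1.125 = 1.5625, R_n = 38.086 kips/bolt. φR_n = 0.75 × (3×19.805 + 9×38.086) = 301.6 kips.
Tension rupture (net): A_n = (12.5 − 3×1.1875)×0.3125 = 2.793 in² (U = 1.0, A_e = A_n). φR_n = 0.75 × 65 × 2.793 = 136.2 kips.
Governing: min(593.8, 301.6, 136.2) = 136.2 kips → net-section rupture.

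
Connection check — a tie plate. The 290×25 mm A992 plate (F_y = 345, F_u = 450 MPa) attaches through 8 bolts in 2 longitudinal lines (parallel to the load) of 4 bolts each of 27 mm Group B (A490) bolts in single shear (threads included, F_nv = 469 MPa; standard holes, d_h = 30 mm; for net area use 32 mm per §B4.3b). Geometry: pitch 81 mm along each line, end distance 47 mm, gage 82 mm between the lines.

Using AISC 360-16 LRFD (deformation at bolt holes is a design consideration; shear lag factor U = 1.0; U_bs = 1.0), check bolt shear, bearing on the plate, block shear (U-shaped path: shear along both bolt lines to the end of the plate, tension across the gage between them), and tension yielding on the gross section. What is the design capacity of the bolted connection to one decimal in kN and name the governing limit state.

Bolt shear: A_b = π(27)²/4 = 572.56 mm². φR_n = 0.75 × 469 × 572.56 × 8 × 1 = 1611.2 kN.
Bearing (25 mm plate, F_u = 450 MPa): end bolts L_c = 47 − 30/2 = 32, R_n = min(1.2×32×25×450, 2.4×27×25×450) = 432 kN/bolt; interior L_c = 81 − 30 = 51, R_n = 688.5 kN/bolt. φR_n = 0.75 × (2×432 + 6×688.5) = 3746.3 kN.
Block shear: shear path 2×[47+3×81] = 2×290 mm, A_gv = 14500, A_nv = 2×(290 − 3.5×32)×25 = 8900 mm²; tension across gage: (82 − 1×32)×25 = 1250 mm². R_n = min(0.6×450×8900, 0.6×345×14500) + 1.0×450×1250 = min(2403, 3001.5) + 562.5 = 2965.5 kN. φR_n = 0.75 × 2965.5 = 2224.1 kN.
Tension yield (gross): A_g = 290×25 = 7250 mm². φR_n = 0.90 × 345 × 7250 = 2251.1 kN.
Governing: min(1611.2, 3746.3, 2224.1, 2251.1) = 1611.2 kN → bolt shear.

1611.2 kN (bolt shear governs)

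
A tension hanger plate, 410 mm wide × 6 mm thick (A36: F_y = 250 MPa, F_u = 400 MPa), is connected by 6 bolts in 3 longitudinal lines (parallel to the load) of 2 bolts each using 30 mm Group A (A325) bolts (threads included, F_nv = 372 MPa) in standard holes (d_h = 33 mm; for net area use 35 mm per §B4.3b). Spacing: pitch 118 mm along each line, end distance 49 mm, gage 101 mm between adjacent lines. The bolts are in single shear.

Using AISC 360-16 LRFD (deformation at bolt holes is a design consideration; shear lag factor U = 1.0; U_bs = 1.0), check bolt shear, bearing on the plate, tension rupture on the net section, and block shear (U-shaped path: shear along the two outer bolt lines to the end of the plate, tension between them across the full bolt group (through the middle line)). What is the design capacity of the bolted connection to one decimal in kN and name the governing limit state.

463.1 kN (block shear governs)

Bolt shear: A_b = π(30)²/4 = 706.86 mm². φR_n = 0.75 × 372 × 706.86 × 6 × 1 = 1183.3 kN.
Bearing (6 mm plate, F_u = 400 MPa): end bolts L_c = 49 − 33/2 = 32.5, R_n = min(1.2×32.5×6×400, 2.4×30×6×400) = 93.6 kN/bolt; interior L_c = 118 − 33 = 85, R_n = 172.8 kN/bolt. φR_n = 0.75 × (3×93.6 + 3×172.8) = 599.4 kN.
Tension rupture (net): A_n = (410 − 3×35)×6 = 1830 mm² (U = 1.0, A_e = A_n). φR_n = 0.75 × 400 × 1830 = 549.0 kN.
Block shear: shear path 2×[49+1×118] = 2×167 mm, A_gv = 2004, A_nv = 2×(167 − 1.5×35)×6 = 1374 mm²; tension across gage: (202 − 2×35)×6 = 792 mm². R_n = min(0.6×400×1374, 0.6×250×2004) + 1.0×400×792 = min(329.76, 300.6) + 316.8 = 617.4 kN. φR_n = 0.75 × 617.4 = 463.1 kN.
Governing: min(1183.3, 599.4, 549.0, 463.1) = 463.1 kN → block shear.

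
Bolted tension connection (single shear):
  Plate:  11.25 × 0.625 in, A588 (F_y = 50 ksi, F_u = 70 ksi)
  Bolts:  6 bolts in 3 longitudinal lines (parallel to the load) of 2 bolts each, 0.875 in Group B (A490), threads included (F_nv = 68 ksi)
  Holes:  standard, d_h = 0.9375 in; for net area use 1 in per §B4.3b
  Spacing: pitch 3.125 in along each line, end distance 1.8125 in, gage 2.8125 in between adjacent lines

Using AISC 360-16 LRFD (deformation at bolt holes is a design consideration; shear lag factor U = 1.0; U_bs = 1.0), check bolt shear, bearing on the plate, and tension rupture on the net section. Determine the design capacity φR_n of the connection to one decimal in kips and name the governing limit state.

184.0 kips (bolt shear governs)

Bolt shear: A_b = π(0.875)²/4 = 0.60132 in². φR_n = 0.75 × 68 × 0.60132 × 6 × 1 = 184.0 kips.
Bearing (0.625 in plate, F_u = 70 ksi): end bolts L_c = 1.8125 − 0.9375/2 = 1.34375, R_n = min(1.2×1.34375×0.625×70, 2.4×0.875×0.625×70) = 70.547 kips/bolt; interior L_c = 3.125 − 0.9375 = 2.1875, R_n = 91.875 kips/bolt. φR_n = 0.75 × (3×70.547 + 3×91.875) = 365.4 kips.
Tension rupture (net): A_n = (11.25 − 3×1)×0.625 = 5.1563 in² (U = 1.0, A_e = A_n). φR_n = 0.75 × 70 × 5.1563 = 270.7 kips.
Governing: min(184.0, 365.4, 270.7) = 184.0 kips → bolt shear.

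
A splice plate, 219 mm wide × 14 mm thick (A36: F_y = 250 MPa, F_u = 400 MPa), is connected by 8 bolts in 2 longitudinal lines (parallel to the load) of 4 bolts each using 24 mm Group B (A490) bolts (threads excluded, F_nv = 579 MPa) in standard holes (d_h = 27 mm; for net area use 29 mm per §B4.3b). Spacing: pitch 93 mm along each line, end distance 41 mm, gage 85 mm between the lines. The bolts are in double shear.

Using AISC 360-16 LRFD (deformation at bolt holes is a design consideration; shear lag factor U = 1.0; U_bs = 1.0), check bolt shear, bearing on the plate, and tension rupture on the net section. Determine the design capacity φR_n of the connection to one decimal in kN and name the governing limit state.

676.2 kN (net-section rupture governs)

Bolt shear: A_b = π(24)²/4 = 452.39 mm². φR_n = 0.75 × 579 × 452.39 × 8 × 2 = 3143.2 kN.
Bearing (14 mm plate, F_u = 400 MPa): end bolts L_c = 41 − 27/2 = 27.5, R_n = min(1.2×27.5×14×400, 2.4×24×14×400) = 184.8 kN/bolt; interior L_c = 93 − 27 = 66, R_n = 322.56 kN/bolt. φR_n = 0.75 × (2×184.8 + 6×322.56) = 1728.7 kN.
Tension rupture (net): A_n = (219 − 2×29)×14 = 2254 mm² (U = 1.0, A_e = A_n). φR_n = 0.75 × 400 × 2254 = 676.2 kN.
Governing: min(3143.2, 1728.7, 676.2) = 676.2 kN → net-section rupture.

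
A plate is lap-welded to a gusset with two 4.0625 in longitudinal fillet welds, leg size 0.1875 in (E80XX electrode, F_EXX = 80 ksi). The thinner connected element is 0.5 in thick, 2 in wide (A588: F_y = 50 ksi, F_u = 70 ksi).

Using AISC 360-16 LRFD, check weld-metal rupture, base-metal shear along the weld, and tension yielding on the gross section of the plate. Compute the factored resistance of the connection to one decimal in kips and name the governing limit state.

Weld metal: throat = 0.707×0.1875 = 0.13256 in, L = 2×4.0625 = 8.125 in. φR_n = 0.75 × 0.6 × 80 × 0.13256 × 8.125 = 38.8 kips.
Base metal shear (0.5 in plate): yield φR_n = 1.0×0.6×50×0.5×8.125 = 121.9 kips; rupture φR_n = 0.75×0.6×70×0.5×8.125 = 128.0 kips; take 121.9 kips (yield).
Tension yield (gross): A_g = 2×0.5 = 1 in². φR_n = 0.90 × 50 × 1 = 45.0 kips.
Governing: min(38.8, 121.9, 45.0) = 38.8 kips → weld metal.

38.8 kips (weld metal governs)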